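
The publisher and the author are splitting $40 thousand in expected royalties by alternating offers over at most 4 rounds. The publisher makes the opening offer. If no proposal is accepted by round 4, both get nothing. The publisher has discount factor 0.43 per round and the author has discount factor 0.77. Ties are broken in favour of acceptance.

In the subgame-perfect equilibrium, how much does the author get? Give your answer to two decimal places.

Solve by backward induction from round 4.
Round 4 (the author proposes): the publisher will accept anything ≥ 0, so the author offers 0 and keeps 40.
Round 3 (the publisher proposes): the author can get 40 next round, worth 0.77 × 40 = 30.8 now, so the publisher offers 30.8, keeping 9.2.
Round 2 (the author proposes): the publisher can get 9.2 next round, worth 0.43 × 9.2 = 3.956 now, so the author offers 3.956, keeping 36.044.
Round 1 (the publisher proposes): the author can get 36.044 next round, worth 0.77 × 36.044 = 27.75388 now, so the publisher offers 27.75388, keeping 12.24612.

27.75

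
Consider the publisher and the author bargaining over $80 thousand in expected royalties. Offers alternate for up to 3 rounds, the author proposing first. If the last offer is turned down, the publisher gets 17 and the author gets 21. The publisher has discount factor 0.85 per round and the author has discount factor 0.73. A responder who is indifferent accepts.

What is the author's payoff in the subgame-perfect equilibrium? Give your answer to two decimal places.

Round 3 (the author proposes): the publisher gets 17 if talks fail, so the author offers 17 and keeps 63.
Round 2 (the publisher proposes): the author can get 63 next round, worth 0.73 × 63 = 45.99 now. The publisher offers 45.99 and keeps 80 − 45.99 = 34.01.
Round 1 (the author proposes): the publisher can get 34.01 next round, worth 0.85 × 34.01 = 28.9085 now, so the author offers 28.9085, keeping 51.0915.

51.09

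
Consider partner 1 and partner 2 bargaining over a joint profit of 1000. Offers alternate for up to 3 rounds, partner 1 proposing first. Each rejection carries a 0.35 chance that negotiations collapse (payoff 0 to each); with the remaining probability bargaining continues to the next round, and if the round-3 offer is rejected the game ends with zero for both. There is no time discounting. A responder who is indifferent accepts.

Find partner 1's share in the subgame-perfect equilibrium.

772.5

Round 3 (partner 1 proposes): partner 2 will accept anything ≥ 0, so partner 1 offers 0 and keeps 1000.
Round 2 (partner 2 proposes): rejecting gives partner 1 an expected 0.65 × 1000 = 650, so partner 2 offers 650, keeping 350.
Round 1 (partner 1 proposes): rejecting gives partner 2 an expected 0.65 × 350 = 227.5, so partner 1 offers 227.5, keeping 772.5.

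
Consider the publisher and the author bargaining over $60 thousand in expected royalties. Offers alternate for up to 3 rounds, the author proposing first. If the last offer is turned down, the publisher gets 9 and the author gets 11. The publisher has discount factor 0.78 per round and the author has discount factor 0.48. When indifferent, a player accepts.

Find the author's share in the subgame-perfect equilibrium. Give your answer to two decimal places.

32.29

By backward induction:
Round 3 (the author proposes): the publisher gets 9 if talks fail, so the author offers 9 and keeps 51.
Round 2 (the publisher proposes): the author can get 51 next round, worth 0.48 × 51 = 24.48 now; the publisher offers that and keeps 35.52.
Round 1 (the author proposes): the publisher can get 35.52 next round, worth 0.78 × 35.52 = 27.7056 now; the author offers that and keeps 32.2944.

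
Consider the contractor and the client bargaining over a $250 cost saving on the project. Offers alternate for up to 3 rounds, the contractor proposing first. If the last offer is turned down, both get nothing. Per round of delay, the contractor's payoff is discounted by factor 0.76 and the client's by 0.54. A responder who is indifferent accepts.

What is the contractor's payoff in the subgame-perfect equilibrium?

Round 3 (the contractor proposes): rejection yields 0 for the client; the contractor offers 0 and keeps 250.
Round 2 (the client proposes): the contractor can get 250 next round, worth 0.76 × 250 = 190 now; the client offers that and keeps 60.
Round 1 (the contractor proposes): the client can get 60 next round, worth 0.54 × 60 = 32.4 now; the contractor offers that and keeps 217.6.

217.6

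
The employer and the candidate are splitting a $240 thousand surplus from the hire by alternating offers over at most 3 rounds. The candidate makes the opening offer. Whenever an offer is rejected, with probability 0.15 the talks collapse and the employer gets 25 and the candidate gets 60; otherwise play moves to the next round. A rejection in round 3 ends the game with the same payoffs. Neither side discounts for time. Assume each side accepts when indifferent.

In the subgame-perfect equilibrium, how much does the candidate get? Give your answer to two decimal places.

Round 3 (the candidate proposes): the employer gets 25 if talks fail, so the candidate offers 25 and keeps 215.
Round 2 (the employer proposes): rejecting gives the candidate an expected 0.85 × 215 + 0.15 × 60 = 191.75, so the employer offers 191.75, keeping 48.25.
Round 1 (the candidate proposes): rejecting gives the employer an expected 0.85 × 48.25 + 0.15 × 25 = 44.7625. The candidate offers 44.7625 and keeps 240 − 44.7625 = 195.2375.

195.24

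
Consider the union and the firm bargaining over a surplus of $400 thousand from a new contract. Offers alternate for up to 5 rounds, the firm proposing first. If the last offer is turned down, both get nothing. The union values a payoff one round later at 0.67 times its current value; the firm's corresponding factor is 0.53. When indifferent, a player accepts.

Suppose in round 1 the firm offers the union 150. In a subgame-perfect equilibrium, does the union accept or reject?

Work out the union's continuation value if the offer is rejected.
Round 5 (the firm proposes): rejection yields 0 for the union; the firm offers 0 and keeps 400.
Round 4 (the union proposes): the firm can get 400 next round, worth 0.53 × 400 = 212 now; the union offers that and keeps 188.
Round 3 (the firm proposes): the union can get 188 next round, worth 0.67 × 188 = 125.96 now. The firm offers 125.96 and keeps 400 − 125.96 = 274.04.
Round 2 (the union proposes): the firm can get 274.04 next round, worth 0.53 × 274.04 = 145.2412 now, so the union offers 145.2412, keeping 254.7588.
So by rejecting in round 1, the union gets 254.7588 next round, worth 0.67 × 254.7588 = 170.688396 now.
Offer 150 < 170.688396, so the union rejects.

Reject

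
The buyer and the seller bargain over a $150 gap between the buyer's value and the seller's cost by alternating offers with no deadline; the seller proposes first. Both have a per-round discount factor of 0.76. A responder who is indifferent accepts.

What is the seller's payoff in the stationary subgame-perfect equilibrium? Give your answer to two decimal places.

85.23

Let x be the seller's share when the seller proposes and y be the buyer's share when the buyer proposes.
The buyer accepts iff offered ≥ 0.76·y, so x = 150 − 0.76y. Symmetrically y = 150 − 0.76x.
Substituting: x = 150 − 0.76(150 − 0.76x), giving x(1 − 0.76·0.76) = 150(1 − 0.76).
So x = 150 × 0.24 / 0.4224 ≈ 85.2273, and the buyer receives 150 − x ≈ 64.7727.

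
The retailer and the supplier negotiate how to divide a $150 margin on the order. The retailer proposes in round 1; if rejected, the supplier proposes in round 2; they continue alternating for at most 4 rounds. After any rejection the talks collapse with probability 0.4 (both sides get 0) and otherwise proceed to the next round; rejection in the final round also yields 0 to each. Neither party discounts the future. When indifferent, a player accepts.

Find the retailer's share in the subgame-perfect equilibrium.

81.6

Round 4 (the supplier proposes): rejection yields 0 for the retailer; the supplier offers 0 and keeps 150.
Round 3 (the retailer proposes): rejecting gives the supplier an expected 0.6 × 150 = 90; the retailer offers that and keeps 60.
Round 2 (the supplier proposes): rejecting gives the retailer an expected 0.6 × 60 = 36. The supplier offers 36 and keeps 150 − 36 = 114.
Round 1 (the retailer proposes): rejecting gives the supplier an expected 0.6 × 114 = 68.4. The retailer offers 68.4 and keeps 150 − 68.4 = 81.6.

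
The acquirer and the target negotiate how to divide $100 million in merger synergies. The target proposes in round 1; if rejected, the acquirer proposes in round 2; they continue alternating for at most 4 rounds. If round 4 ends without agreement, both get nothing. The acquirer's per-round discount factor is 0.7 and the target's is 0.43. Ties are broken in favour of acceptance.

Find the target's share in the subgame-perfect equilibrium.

39.03

Round 4 (the acquirer proposes): the target will accept anything ≥ 0, so the acquirer offers 0 and keeps 100.
Round 3 (the target proposes): the acquirer can get 100 next round, worth 0.7 × 100 = 70 now, so the target offers 70, keeping 30.
Round 2 (the acquirer proposes): the target can get 30 next round, worth 0.43 × 30 = 12.9 now, so the acquirer offers 12.9, keeping 87.1.
Round 1 (the target proposes): the acquirer can get 87.1 next round, worth 0.7 × 87.1 = 60.97 now; the target offers that and keeps 39.03.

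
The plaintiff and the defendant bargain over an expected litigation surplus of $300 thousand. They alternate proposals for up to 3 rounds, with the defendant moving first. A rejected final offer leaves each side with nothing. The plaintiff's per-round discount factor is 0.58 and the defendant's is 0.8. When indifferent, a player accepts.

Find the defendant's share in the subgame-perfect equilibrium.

265.2

Round 3 (the defendant proposes): rejection yields 0 for the plaintiff; the defendant offers 0 and keeps 300.
Round 2 (the plaintiff proposes): the defendant can get 300 next round, worth 0.8 × 300 = 240 now; the plaintiff offers that and keeps 60.
Round 1 (the defendant proposes): the plaintiff can get 60 next round, worth 0.58 × 60 = 34.8 now, so the defendant offers 34.8, keeping 265.2.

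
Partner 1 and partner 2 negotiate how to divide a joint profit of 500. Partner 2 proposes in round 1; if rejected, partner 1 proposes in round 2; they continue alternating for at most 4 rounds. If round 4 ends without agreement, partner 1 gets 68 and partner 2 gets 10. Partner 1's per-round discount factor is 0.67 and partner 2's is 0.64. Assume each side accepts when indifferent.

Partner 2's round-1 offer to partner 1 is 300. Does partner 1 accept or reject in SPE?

Round 4 (partner 1 proposes): partner 2 gets 10 if talks fail, so partner 1 offers 10 and keeps 490.
Round 3 (partner 2 proposes): partner 1 can get 490 next round, worth 0.67 × 490 = 328.3 now, so partner 2 offers 328.3, keeping 171.7.
Round 2 (partner 1 proposes): partner 2 can get 171.7 next round, worth 0.64 × 171.7 = 109.888 now; partner 1 offers that and keeps 390.112.
So by rejecting in round 1, partner 1 gets 390.112 next round, worth 0.67 × 390.112 = 261.37504 now.
Offer 300 ≥ 261.37504, so partner 1 accepts.

Accept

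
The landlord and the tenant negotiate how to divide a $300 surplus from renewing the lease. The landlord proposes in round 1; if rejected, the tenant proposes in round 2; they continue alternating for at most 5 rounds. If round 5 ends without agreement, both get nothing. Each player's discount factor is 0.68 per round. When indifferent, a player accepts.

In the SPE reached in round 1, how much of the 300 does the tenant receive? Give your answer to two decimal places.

Round 5 (the landlord proposes): the tenant will accept anything ≥ 0, so the landlord offers 0 and keeps 300.
Round 4 (the tenant proposes): the landlord can get 300 next round, worth 0.68 × 300 = 204 now; the tenant offers that and keeps 96.
Round 3 (the landlord proposes): the tenant can get 96 next round, worth 0.68 × 96 = 65.28 now, so the landlord offers 65.28, keeping 234.72.
Round 2 (the tenant proposes): the landlord can get 234.72 next round, worth 0.68 × 234.72 = 159.6096 now. The tenant offers 159.6096 and keeps 300 − 159.6096 = 140.3904.
Round 1 (the landlord proposes): the tenant can get 140.3904 next round, worth 0.68 × 140.3904 = 95.465472 now. The landlord offers 95.465472 and keeps 300 − 95.465472 = 204.534528.

95.47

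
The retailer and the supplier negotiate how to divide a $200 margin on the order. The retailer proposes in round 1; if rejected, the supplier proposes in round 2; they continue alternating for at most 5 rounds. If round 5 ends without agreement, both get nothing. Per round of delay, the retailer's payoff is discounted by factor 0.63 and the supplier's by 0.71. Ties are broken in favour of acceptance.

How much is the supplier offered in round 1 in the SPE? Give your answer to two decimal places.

Round 5 (the retailer proposes): rejection yields 0 for the supplier; the retailer offers 0 and keeps 200.
Round 4 (the supplier proposes): the retailer can get 200 next round, worth 0.63 × 200 = 126 now, so the supplier offers 126, keeping 74.
Round 3 (the retailer proposes): the supplier can get 74 next round, worth 0.71 × 74 = 52.54 now; the retailer offers that and keeps 147.46.
Round 2 (the supplier proposes): the retailer can get 147.46 next round, worth 0.63 × 147.46 = 92.8998 now, so the supplier offers 92.8998, keeping 107.1002.
Round 1 (the retailer proposes): the supplier can get 107.1002 next round, worth 0.71 × 107.1002 = 76.041142 now, so the retailer offers 76.041142, keeping 123.958858.

76.04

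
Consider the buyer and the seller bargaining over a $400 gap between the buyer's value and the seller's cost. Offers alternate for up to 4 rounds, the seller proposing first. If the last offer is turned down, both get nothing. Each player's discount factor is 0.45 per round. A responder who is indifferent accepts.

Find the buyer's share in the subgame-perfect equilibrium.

135.45

Work backward from the last round.
Round 4 (the buyer proposes): the seller will accept anything ≥ 0, so the buyer offers 0 and keeps 400.
Round 3 (the seller proposes): the buyer can get 400 next round, worth 0.45 × 400 = 180 now, so the seller offers 180, keeping 220.
Round 2 (the buyer proposes): the seller can get 220 next round, worth 0.45 × 220 = 99 now. The buyer offers 99 and keeps 400 − 99 = 301.
Round 1 (the seller proposes): the buyer can get 301 next round, worth 0.45 × 301 = 135.45 now, so the seller offers 135.45, keeping 264.55.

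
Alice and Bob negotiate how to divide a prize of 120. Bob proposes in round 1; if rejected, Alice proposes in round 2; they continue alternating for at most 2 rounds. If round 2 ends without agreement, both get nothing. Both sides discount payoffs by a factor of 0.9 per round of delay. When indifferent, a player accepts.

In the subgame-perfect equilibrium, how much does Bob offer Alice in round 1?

Round 2 (Alice proposes): rejection yields 0 for Bob; Alice offers 0 and keeps 120.
Round 1 (Bob proposes): Alice can get 120 next round, worth 0.9 × 120 = 108 now; Bob offers that and keeps 12.

108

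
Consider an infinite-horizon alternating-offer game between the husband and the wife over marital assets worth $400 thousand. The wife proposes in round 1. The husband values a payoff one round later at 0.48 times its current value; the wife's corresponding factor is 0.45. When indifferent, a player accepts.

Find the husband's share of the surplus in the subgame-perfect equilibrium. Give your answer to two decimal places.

In a stationary SPE each proposer offers the other exactly their discounted continuation value.
If the wife keeps x when proposing and the husband keeps y when proposing, then x = 400 − 0.48y and y = 400 − 0.45x.
Solving: x = 400(1 − 0.48) / (1 − 0.45·0.48) = 208 / 0.784 ≈ 265.3061.
The husband gets 400 − 265.3061 ≈ 134.6939.

134.69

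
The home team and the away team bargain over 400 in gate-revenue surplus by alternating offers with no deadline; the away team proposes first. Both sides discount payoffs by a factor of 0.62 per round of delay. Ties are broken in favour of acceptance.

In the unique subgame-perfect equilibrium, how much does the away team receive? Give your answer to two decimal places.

246.91

When the away team proposes, the home team accepts any offer worth at least 0.62 times what the home team would get by proposing next round; and vice versa.
This gives x = 400 − 0.62y and y = 400 − 0.62x, where x and y are each side's share when it proposes.
Hence (1 − 0.62·0.62)x = 400(1 − 0.62), i.e. 0.6156·x = 152.
x ≈ 246.9136; the home team's share is 400 − x ≈ 153.0864.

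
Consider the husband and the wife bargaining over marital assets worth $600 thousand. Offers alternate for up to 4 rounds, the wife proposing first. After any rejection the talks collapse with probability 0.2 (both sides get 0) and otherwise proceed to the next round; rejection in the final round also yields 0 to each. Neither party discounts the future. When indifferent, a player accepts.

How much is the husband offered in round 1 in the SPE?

By backward induction:
Round 4 (the husband proposes): rejection yields 0 for the wife; the husband offers 0 and keeps 600.
Round 3 (the wife proposes): rejecting gives the husband an expected 0.8 × 600 = 480, so the wife offers 480, keeping 120.
Round 2 (the husband proposes): rejecting gives the wife an expected 0.8 × 120 = 96. The husband offers 96 and keeps 600 − 96 = 504.
Round 1 (the wife proposes): rejecting gives the husband an expected 0.8 × 504 = 403.2, so the wife offers 403.2, keeping 196.8.

403.2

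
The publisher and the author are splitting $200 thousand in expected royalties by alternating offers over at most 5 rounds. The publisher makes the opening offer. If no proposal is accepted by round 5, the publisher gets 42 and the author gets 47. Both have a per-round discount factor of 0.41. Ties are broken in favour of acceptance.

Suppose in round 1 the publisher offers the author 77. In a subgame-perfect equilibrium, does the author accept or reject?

Work out the author's continuation value if the offer is rejected.
Round 5 (the publisher proposes): the author gets 47 if talks fail, so the publisher offers 47 and keeps 153.
Round 4 (the author proposes): the publisher can get 153 next round, worth 0.41 × 153 = 62.73 now. The author offers 62.73 and keeps 200 − 62.73 = 137.27.
Round 3 (the publisher proposes): the author can get 137.27 next round, worth 0.41 × 137.27 = 56.2807 now. The publisher offers 56.2807 and keeps 200 − 56.2807 = 143.7193.
Round 2 (the author proposes): the publisher can get 143.7193 next round, worth 0.41 × 143.7193 = 58.924913 now; the author offers that and keeps 141.075087.
So by rejecting in round 1, the author gets 141.075087 next round, worth 0.41 × 141.075087 = 57.84078567 now.
Offer 77 ≥ 57.84078567, so the author accepts.

Accept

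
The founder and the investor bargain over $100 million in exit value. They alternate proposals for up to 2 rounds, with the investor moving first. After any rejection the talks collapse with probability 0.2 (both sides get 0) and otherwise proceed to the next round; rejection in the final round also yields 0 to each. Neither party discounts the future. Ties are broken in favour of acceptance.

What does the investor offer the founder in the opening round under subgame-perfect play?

By backward induction:
Round 2 (the founder proposes): rejection yields 0 for the investor; the founder offers 0 and keeps 100.
Round 1 (the investor proposes): rejecting gives the founder an expected 0.8 × 100 = 80. The investor offers 80 and keeps 100 − 80 = 20.

80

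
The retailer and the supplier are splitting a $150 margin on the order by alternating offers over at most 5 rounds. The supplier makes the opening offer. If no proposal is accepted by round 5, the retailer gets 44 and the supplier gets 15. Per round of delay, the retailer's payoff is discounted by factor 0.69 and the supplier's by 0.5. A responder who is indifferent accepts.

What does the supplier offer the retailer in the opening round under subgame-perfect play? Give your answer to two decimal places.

74.84

Round 5 (the supplier proposes): the retailer gets 44 if talks fail, so the supplier offers 44 and keeps 106.
Round 4 (the retailer proposes): the supplier can get 106 next round, worth 0.5 × 106 = 53 now, so the retailer offers 53, keeping 97.
Round 3 (the supplier proposes): the retailer can get 97 next round, worth 0.69 × 97 = 66.93 now; the supplier offers that and keeps 83.07.
Round 2 (the retailer proposes): the supplier can get 83.07 next round, worth 0.5 × 83.07 = 41.535 now; the retailer offers that and keeps 108.465.
Round 1 (the supplier proposes): the retailer can get 108.465 next round, worth 0.69 × 108.465 = 74.84085 now. The supplier offers 74.84085 and keeps 150 − 74.84085 = 75.15915.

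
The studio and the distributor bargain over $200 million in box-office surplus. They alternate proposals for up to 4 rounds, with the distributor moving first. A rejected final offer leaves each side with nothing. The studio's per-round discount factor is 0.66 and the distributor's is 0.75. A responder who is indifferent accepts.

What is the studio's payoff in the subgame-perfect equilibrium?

98.34

Work backward from the last round.
Round 4 (the studio proposes): rejection yields 0 for the distributor; the studio offers 0 and keeps 200.
Round 3 (the distributor proposes): the studio can get 200 next round, worth 0.66 × 200 = 132 now; the distributor offers that and keeps 68.
Round 2 (the studio proposes): the distributor can get 68 next round, worth 0.75 × 68 = 51 now. The studio offers 51 and keeps 200 − 51 = 149.
Round 1 (the distributor proposes): the studio can get 149 next round, worth 0.66 × 149 = 98.34 now. The distributor offers 98.34 and keeps 200 − 98.34 = 101.66.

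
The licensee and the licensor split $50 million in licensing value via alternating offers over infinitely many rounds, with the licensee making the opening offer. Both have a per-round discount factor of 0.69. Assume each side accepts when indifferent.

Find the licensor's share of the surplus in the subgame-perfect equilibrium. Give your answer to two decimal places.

20.41

When the licensee proposes, the licensor accepts any offer worth at least 0.69 times what the licensor would get by proposing next round; and vice versa.
This gives x = 50 − 0.69y and y = 50 − 0.69x, where x and y are each side's share when it proposes.
Hence (1 − 0.69·0.69)x = 50(1 − 0.69), i.e. 0.5239·x = 15.5.
x ≈ 29.5858; the licensor's share is 50 − x ≈ 20.4142.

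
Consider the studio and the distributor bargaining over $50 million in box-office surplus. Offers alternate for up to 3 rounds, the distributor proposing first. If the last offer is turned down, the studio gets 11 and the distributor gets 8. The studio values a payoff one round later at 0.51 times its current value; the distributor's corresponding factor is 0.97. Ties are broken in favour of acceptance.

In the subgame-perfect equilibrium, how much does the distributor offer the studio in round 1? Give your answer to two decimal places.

6.21

By backward induction:
Round 3 (the distributor proposes): the studio gets 11 if talks fail, so the distributor offers 11 and keeps 39.
Round 2 (the studio proposes): the distributor can get 39 next round, worth 0.97 × 39 = 37.83 now. The studio offers 37.83 and keeps 50 − 37.83 = 12.17.
Round 1 (the distributor proposes): the studio can get 12.17 next round, worth 0.51 × 12.17 = 6.2067 now. The distributor offers 6.2067 and keeps 50 − 6.2067 = 43.7933.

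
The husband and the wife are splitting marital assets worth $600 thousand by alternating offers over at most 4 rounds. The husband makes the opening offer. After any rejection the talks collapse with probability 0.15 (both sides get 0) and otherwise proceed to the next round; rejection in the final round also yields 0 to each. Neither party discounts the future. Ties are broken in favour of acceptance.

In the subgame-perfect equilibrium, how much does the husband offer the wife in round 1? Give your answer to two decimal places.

Round 4 (the wife proposes): rejection yields 0 for the husband; the wife offers 0 and keeps 600.
Round 3 (the husband proposes): rejecting gives the wife an expected 0.85 × 600 = 510, so the husband offers 510, keeping 90.
Round 2 (the wife proposes): rejecting gives the husband an expected 0.85 × 90 = 76.5, so the wife offers 76.5, keeping 523.5.
Round 1 (the husband proposes): rejecting gives the wife an expected 0.85 × 523.5 = 444.975; the husband offers that and keeps 155.025.

444.98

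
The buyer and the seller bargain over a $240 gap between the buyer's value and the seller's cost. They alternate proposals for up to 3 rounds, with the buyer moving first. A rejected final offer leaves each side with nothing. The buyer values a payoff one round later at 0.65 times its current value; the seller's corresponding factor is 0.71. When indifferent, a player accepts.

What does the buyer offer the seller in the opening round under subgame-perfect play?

59.64

Work backward from the last round.
Round 3 (the buyer proposes): the seller will accept anything ≥ 0, so the buyer offers 0 and keeps 240.
Round 2 (the seller proposes): the buyer can get 240 next round, worth 0.65 × 240 = 156 now; the seller offers that and keeps 84.
Round 1 (the buyer proposes): the seller can get 84 next round, worth 0.71 × 84 = 59.64 now. The buyer offers 59.64 and keeps 240 − 59.64 = 180.36.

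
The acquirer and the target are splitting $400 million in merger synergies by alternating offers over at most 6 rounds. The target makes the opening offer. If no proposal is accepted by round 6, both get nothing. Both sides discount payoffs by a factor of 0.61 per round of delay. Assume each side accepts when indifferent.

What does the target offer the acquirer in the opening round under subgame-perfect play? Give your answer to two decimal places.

164.35

Solve by backward induction from round 6.
Round 6 (the acquirer proposes): rejection yields 0 for the target; the acquirer offers 0 and keeps 400.
Round 5 (the target proposes): the acquirer can get 400 next round, worth 0.61 × 400 = 244 now. The target offers 244 and keeps 400 − 244 = 156.
Round 4 (the acquirer proposes): the target can get 156 next round, worth 0.61 × 156 = 95.16 now. The acquirer offers 95.16 and keeps 400 − 95.16 = 304.84.
Round 3 (the target proposes): the acquirer can get 304.84 next round, worth 0.61 × 304.84 = 185.9524 now; the target offers that and keeps 214.0476.
Round 2 (the acquirer proposes): the target can get 214.0476 next round, worth 0.61 × 214.0476 = 130.569036 now; the acquirer offers that and keeps 269.430964.
Round 1 (the target proposes): the acquirer can get 269.430964 next round, worth 0.61 × 269.430964 = 164.35288804 now; the target offers that and keeps 235.64711196.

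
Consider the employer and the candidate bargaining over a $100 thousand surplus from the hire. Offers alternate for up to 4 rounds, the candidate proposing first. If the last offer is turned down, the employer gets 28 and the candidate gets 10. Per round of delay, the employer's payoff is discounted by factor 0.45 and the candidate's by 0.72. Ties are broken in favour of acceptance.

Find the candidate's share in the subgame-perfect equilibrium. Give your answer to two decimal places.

Round 4 (the employer proposes): the candidate gets 10 if talks fail, so the employer offers 10 and keeps 90.
Round 3 (the candidate proposes): the employer can get 90 next round, worth 0.45 × 90 = 40.5 now, so the candidate offers 40.5, keeping 59.5.
Round 2 (the employer proposes): the candidate can get 59.5 next round, worth 0.72 × 59.5 = 42.84 now; the employer offers that and keeps 57.16.
Round 1 (the candidate proposes): the employer can get 57.16 next round, worth 0.45 × 57.16 = 25.722 now; the candidate offers that and keeps 74.278.

74.28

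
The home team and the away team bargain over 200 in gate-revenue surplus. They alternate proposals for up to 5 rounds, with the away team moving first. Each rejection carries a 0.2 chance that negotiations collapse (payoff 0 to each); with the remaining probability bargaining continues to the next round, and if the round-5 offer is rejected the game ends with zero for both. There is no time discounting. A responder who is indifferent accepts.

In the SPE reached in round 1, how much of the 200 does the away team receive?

147.52

Round 5 (the away team proposes): the home team will accept anything ≥ 0, so the away team offers 0 and keeps 200.
Round 4 (the home team proposes): rejecting gives the away team an expected 0.8 × 200 = 160. The home team offers 160 and keeps 200 − 160 = 40.
Round 3 (the away team proposes): rejecting gives the home team an expected 0.8 × 40 = 32. The away team offers 32 and keeps 200 − 32 = 168.
Round 2 (the home team proposes): rejecting gives the away team an expected 0.8 × 168 = 134.4, so the home team offers 134.4, keeping 65.6.
Round 1 (the away team proposes): rejecting gives the home team an expected 0.8 × 65.6 = 52.48; the away team offers that and keeps 147.52.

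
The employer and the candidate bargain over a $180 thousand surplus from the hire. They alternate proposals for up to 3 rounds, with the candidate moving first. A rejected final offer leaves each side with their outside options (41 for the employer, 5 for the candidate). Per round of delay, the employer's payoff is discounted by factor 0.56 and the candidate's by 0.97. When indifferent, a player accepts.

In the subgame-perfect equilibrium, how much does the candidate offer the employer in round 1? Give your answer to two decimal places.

Round 3 (the candidate proposes): the employer gets 41 if talks fail, so the candidate offers 41 and keeps 139.
Round 2 (the employer proposes): the candidate can get 139 next round, worth 0.97 × 139 = 134.83 now; the employer offers that and keeps 45.17.
Round 1 (the candidate proposes): the employer can get 45.17 next round, worth 0.56 × 45.17 = 25.2952 now. The candidate offers 25.2952 and keeps 180 − 25.2952 = 154.7048.

25.30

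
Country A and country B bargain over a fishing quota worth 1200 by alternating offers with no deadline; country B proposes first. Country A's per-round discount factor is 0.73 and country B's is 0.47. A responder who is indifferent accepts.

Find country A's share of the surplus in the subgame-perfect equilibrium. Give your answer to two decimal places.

When country B proposes, country A accepts any offer worth at least 0.73 times what country A would get by proposing next round; and vice versa.
This gives x = 1200 − 0.73y and y = 1200 − 0.47x, where x and y are each side's share when it proposes.
Hence (1 − 0.73·0.47)x = 1200(1 − 0.73), i.e. 0.6569·x = 324.
x ≈ 493.2258; country A's share is 1200 − x ≈ 706.7742.

706.77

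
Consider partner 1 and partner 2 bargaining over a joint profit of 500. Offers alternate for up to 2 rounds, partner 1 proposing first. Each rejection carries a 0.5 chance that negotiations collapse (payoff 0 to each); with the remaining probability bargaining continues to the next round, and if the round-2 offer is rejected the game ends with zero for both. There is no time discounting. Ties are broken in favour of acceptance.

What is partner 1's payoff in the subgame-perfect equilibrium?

250

Round 2 (partner 2 proposes): partner 1 will accept anything ≥ 0, so partner 2 offers 0 and keeps 500.
Round 1 (partner 1 proposes): rejecting gives partner 2 an expected 0.5 × 500 = 250, so partner 1 offers 250, keeping 250.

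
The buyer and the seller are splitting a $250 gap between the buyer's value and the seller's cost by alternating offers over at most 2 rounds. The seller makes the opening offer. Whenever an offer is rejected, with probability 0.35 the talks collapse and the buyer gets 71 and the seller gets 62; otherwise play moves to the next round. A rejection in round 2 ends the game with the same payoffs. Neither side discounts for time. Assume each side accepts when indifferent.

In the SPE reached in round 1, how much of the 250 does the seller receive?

102.95

Round 2 (the buyer proposes): the seller gets 62 if talks fail, so the buyer offers 62 and keeps 188.
Round 1 (the seller proposes): rejecting gives the buyer an expected 0.65 × 188 + 0.35 × 71 = 147.05; the seller offers that and keeps 102.95.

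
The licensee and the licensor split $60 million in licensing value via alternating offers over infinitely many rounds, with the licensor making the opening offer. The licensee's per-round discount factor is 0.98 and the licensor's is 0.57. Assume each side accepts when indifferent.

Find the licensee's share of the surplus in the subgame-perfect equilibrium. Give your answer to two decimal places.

57.28

When the licensor proposes, the licensee accepts any offer worth at least 0.98 times what the licensee would get by proposing next round; and vice versa.
This gives x = 60 − 0.98y and y = 60 − 0.57x, where x and y are each side's share when it proposes.
Hence (1 − 0.98·0.57)x = 60(1 − 0.98), i.e. 0.4414·x = 1.2.
x ≈ 2.7186; the licensee's share is 60 − x ≈ 57.2814.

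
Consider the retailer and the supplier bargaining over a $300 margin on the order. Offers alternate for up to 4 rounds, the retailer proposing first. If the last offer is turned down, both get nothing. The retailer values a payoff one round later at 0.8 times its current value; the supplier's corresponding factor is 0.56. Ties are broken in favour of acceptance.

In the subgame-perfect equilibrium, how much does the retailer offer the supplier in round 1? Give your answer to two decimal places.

Round 4 (the supplier proposes): the retailer will accept anything ≥ 0, so the supplier offers 0 and keeps 300.
Round 3 (the retailer proposes): the supplier can get 300 next round, worth 0.56 × 300 = 168 now. The retailer offers 168 and keeps 300 − 168 = 132.
Round 2 (the supplier proposes): the retailer can get 132 next round, worth 0.8 × 132 = 105.6 now; the supplier offers that and keeps 194.4.
Round 1 (the retailer proposes): the supplier can get 194.4 next round, worth 0.56 × 194.4 = 108.864 now; the retailer offers that and keeps 191.136.

108.86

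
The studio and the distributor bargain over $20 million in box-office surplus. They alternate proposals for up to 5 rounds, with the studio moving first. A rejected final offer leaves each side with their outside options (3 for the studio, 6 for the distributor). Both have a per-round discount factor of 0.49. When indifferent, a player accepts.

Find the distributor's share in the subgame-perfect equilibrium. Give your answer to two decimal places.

Solve by backward induction from round 5.
Round 5 (the studio proposes): the distributor gets 6 if talks fail, so the studio offers 6 and keeps 14.
Round 4 (the distributor proposes): the studio can get 14 next round, worth 0.49 × 14 = 6.86 now. The distributor offers 6.86 and keeps 20 − 6.86 = 13.14.
Round 3 (the studio proposes): the distributor can get 13.14 next round, worth 0.49 × 13.14 = 6.4386 now, so the studio offers 6.4386, keeping 13.5614.
Round 2 (the distributor proposes): the studio can get 13.5614 next round, worth 0.49 × 13.5614 = 6.645086 now; the distributor offers that and keeps 13.354914.
Round 1 (the studio proposes): the distributor can get 13.354914 next round, worth 0.49 × 13.354914 = 6.54390786 now. The studio offers 6.54390786 and keeps 20 − 6.54390786 = 13.45609214.

6.54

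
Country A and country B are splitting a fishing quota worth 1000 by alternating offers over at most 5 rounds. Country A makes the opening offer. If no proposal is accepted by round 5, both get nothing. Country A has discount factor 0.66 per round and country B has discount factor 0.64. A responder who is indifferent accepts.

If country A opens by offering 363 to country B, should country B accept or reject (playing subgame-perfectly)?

Accept

Round 5 (country A proposes): rejection yields 0 for country B; country A offers 0 and keeps 1000.
Round 4 (country B proposes): country A can get 1000 next round, worth 0.66 × 1000 = 660 now; country B offers that and keeps 340.
Round 3 (country A proposes): country B can get 340 next round, worth 0.64 × 340 = 217.6 now; country A offers that and keeps 782.4.
Round 2 (country B proposes): country A can get 782.4 next round, worth 0.66 × 782.4 = 516.384 now, so country B offers 516.384, keeping 483.616.
So by rejecting in round 1, country B gets 483.616 next round, worth 0.64 × 483.616 = 309.51424 now.
Offer 363 ≥ 309.51424, so country B accepts.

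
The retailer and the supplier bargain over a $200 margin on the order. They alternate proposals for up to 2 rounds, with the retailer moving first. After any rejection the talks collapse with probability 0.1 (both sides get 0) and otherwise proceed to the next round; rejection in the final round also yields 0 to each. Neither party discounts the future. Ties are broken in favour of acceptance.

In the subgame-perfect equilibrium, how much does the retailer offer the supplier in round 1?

180

Round 2 (the supplier proposes): rejection yields 0 for the retailer; the supplier offers 0 and keeps 200.
Round 1 (the retailer proposes): rejecting gives the supplier an expected 0.9 × 200 = 180, so the retailer offers 180, keeping 20.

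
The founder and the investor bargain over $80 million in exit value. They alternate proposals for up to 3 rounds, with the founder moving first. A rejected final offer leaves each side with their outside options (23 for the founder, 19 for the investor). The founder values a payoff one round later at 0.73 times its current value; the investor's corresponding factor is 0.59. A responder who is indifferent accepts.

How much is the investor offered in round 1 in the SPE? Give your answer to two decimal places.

20.93

By backward induction:
Round 3 (the founder proposes): the investor gets 19 if talks fail, so the founder offers 19 and keeps 61.
Round 2 (the investor proposes): the founder can get 61 next round, worth 0.73 × 61 = 44.53 now. The investor offers 44.53 and keeps 80 − 44.53 = 35.47.
Round 1 (the founder proposes): the investor can get 35.47 next round, worth 0.59 × 35.47 = 20.9273 now; the founder offers that and keeps 59.0727.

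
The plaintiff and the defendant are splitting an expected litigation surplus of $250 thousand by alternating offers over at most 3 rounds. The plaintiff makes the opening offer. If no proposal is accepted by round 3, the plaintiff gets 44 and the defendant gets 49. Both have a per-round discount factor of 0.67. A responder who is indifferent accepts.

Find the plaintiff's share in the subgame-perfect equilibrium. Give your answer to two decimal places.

172.73

Round 3 (the plaintiff proposes): the defendant gets 49 if talks fail, so the plaintiff offers 49 and keeps 201.
Round 2 (the defendant proposes): the plaintiff can get 201 next round, worth 0.67 × 201 = 134.67 now; the defendant offers that and keeps 115.33.
Round 1 (the plaintiff proposes): the defendant can get 115.33 next round, worth 0.67 × 115.33 = 77.2711 now. The plaintiff offers 77.2711 and keeps 250 − 77.2711 = 172.7289.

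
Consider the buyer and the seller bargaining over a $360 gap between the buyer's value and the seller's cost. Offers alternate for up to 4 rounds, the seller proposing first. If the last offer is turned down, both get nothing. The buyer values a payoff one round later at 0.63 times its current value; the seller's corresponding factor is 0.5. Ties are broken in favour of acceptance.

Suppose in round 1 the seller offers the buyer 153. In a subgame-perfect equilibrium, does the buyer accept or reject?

Round 4 (the buyer proposes): rejection yields 0 for the seller; the buyer offers 0 and keeps 360.
Round 3 (the seller proposes): the buyer can get 360 next round, worth 0.63 × 360 = 226.8 now, so the seller offers 226.8, keeping 133.2.
Round 2 (the buyer proposes): the seller can get 133.2 next round, worth 0.5 × 133.2 = 66.6 now; the buyer offers that and keeps 293.4.
So by rejecting in round 1, the buyer gets 293.4 next round, worth 0.63 × 293.4 = 184.842 now.
Offer 153 < 184.842, so the buyer rejects.

Reject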